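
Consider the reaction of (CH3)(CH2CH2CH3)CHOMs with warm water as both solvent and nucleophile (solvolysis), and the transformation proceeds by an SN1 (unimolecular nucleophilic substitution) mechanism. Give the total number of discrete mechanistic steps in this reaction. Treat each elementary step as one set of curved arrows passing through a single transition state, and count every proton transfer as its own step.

Step 1: Rate-determining heterolysis of the C–O bond gives MsO⁻ and a secondary carbocation.
(No 1,2-shift: no single shift to an adjacent carbon would give a more stable cation.)
Step 2: Nucleophilic capture: the oxygen of H2O bonds to the cationic carbon, producing an oxonium-ion intermediate.
Step 3: Deprotonation of the oxonium oxygen by solvent water yields the neutral alcohol.
Total: 3 elementary steps.

3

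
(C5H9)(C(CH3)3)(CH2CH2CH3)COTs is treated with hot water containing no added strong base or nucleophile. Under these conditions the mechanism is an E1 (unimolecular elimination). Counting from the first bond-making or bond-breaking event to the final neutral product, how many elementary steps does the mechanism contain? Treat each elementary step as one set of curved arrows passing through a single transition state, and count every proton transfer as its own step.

Step 1: Rate-determining heterolysis of the C–O bond gives TsO⁻ and a tertiary carbocation.
(No 1,2-shift: no single shift to an adjacent carbon would give a more stable cation.)
Step 2: A weak base (a water molecule from the solvent) removes a proton from a carbon adjacent to the cationic centre; the electrons of that C–H bond become the new π(C=C) bond, giving the alkene.
Total: 2 elementary steps.

2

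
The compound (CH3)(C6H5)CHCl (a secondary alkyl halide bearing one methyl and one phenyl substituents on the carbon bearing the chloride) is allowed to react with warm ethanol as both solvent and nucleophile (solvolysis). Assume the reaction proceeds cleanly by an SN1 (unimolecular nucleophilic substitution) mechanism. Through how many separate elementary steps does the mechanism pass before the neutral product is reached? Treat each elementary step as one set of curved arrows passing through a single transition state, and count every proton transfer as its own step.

Step 1: Rate-determining heterolysis of the C–Cl bond gives Cl⁻ and a secondary carbocation.
(No 1,2-shift: no single shift to an adjacent carbon would give a more stable cation.)
Step 2: CH3CH2OH donates an oxygen lone pair into the empty p orbital of the cation, giving a protonated ether (an oxonium ion).
Step 3: Deprotonation of the oxonium oxygen by solvent ethanol yields the neutral ether.
Total: 3 elementary steps.

3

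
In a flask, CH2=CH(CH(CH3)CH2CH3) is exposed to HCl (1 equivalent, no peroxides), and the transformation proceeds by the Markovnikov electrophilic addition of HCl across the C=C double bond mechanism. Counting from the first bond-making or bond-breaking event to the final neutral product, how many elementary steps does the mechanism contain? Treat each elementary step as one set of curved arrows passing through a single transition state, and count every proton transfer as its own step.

Step 1: The π electrons of the C=C bond attack a proton of HCl; Markovnikov addition places the new C–H on the less-substituted alkene carbon, so the positive charge ends up on the more-substituted carbon — a secondary carbocation. The H–Cl bond breaks heterolytically, releasing Cl⁻.
Step 2: A hydride (H with its bonding pair) migrates from the adjacent sec-butyl carbon to the cationic centre — a 1,2-hydride shift — upgrading the secondary cation to a tertiary one.
Step 3: Nucleophilic attack by Cl⁻ on the carbocation completes the addition, giving R–Cl.
Total: 3 elementary steps.

3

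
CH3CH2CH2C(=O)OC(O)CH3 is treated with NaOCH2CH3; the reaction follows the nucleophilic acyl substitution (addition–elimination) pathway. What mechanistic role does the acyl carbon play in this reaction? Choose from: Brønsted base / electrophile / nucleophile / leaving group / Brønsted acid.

Step 1: CH3CH2O⁻ adds to the carbonyl carbon; the C=O π electrons shift onto oxygen and a tetrahedral alkoxide intermediate forms.
The acyl carbon accepts an electron pair into an empty or π* orbital — it is the electrophile.

electrophile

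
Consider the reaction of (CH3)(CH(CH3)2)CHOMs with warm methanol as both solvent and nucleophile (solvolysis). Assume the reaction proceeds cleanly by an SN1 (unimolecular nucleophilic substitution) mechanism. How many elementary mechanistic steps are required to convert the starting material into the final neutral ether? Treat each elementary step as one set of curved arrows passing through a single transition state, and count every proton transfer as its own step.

4

Step 1: Ionisation: the C–O σ-bond cleaves heterolytically; both bonding electrons depart with MsO⁻, leaving a secondary carbocation at the α-carbon.
Step 2: Carbocation rearrangement: a 1,2-hydride shift from the adjacent isopropyl carbon converts the initially-formed secondary cation into the more stable tertiary cation.
Step 3: CH3OH donates an oxygen lone pair into the empty p orbital of the cation, giving a protonated ether (an oxonium ion).
Step 4: Proton transfer from the O–H of the oxonium ion to a solvent molecule delivers the neutral ether.
Total: 4 elementary steps.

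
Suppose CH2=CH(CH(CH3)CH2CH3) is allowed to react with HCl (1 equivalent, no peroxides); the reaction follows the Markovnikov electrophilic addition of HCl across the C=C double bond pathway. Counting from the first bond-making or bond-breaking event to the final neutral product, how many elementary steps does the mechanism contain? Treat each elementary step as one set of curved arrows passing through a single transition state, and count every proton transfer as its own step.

Step 1: The π electrons of the C=C bond attack a proton of HCl; Markovnikov addition places the new C–H on the less-substituted alkene carbon, so the positive charge ends up on the more-substituted carbon — a secondary carbocation. The H–Cl bond breaks heterolytically, releasing Cl⁻.
Step 2: A hydride (H with its bonding pair) migrates from the adjacent sec-butyl carbon to the cationic centre — a 1,2-hydride shift — upgrading the secondary cation to a tertiary one.
Step 3: Cl⁻ captures the cation: a lone pair on Cl⁻ fills the empty p orbital, producing the alkyl halide product.
Total: 3 elementary steps.

3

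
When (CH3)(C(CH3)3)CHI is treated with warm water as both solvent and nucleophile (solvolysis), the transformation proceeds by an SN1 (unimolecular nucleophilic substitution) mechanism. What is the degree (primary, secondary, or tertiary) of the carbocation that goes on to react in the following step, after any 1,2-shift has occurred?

tertiary

Step 1: Ionisation: the C–I σ-bond cleaves heterolytically; both bonding electrons depart with I⁻, leaving a secondary carbocation at the α-carbon.
Step 2: A methyl group with its bonding pair migrates from the adjacent tert-butyl carbon to the cationic centre — a 1,2-methyl shift — upgrading the secondary cation to a tertiary one.
The cation rearranges from secondary to tertiary via a 1,2-methyl shift from the adjacent tert-butyl carbon; the tertiary cation is what reacts next.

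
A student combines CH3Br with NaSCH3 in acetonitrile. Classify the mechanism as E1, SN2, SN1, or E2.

SN2

Conditions: a methyl substrate with a strong nucleophile in the polar aprotic solvent acetonitrile.
These conditions are the textbook signature of the SN2 pathway.
An unhindered substrate with a strong nucleophile in a polar aprotic solvent favours one-step backside displacement.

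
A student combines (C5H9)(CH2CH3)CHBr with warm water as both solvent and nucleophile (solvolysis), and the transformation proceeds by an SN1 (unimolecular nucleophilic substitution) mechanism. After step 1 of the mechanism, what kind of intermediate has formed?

Step 1: Unassisted departure of Br⁻ (taking the C–Br bonding pair) generates a secondary carbocation.
After step 1 the species present is a secondary carbocation.

secondary carbocation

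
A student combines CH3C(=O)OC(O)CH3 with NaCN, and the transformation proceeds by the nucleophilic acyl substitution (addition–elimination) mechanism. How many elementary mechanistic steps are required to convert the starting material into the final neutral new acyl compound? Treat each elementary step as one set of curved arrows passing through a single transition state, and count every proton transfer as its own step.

Step 1: A lone pair on the C of CN⁻ attacks the electrophilic acyl carbon; the π(C=O) electrons move onto oxygen, giving a tetrahedral intermediate.
Step 2: Collapse of the tetrahedral intermediate: the alkoxide oxygen pushes its lone pair back to re-form C=O while CH3CO2⁻ leaves.
Total: 2 elementary steps.

2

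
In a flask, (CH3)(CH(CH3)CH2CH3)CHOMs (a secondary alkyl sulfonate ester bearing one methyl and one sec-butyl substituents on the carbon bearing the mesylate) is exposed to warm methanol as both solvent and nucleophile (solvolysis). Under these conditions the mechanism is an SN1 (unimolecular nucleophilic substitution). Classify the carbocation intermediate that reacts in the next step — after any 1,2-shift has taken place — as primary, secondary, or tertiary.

tertiary

Step 1: Unassisted departure of MsO⁻ (taking the C–O bonding pair) generates a secondary carbocation.
Step 2: A hydride (H with its bonding pair) migrates from the adjacent sec-butyl carbon to the cationic centre — a 1,2-hydride shift — upgrading the secondary cation to a tertiary one.
The cation rearranges from secondary to tertiary via a 1,2-hydride shift from the adjacent sec-butyl carbon; the tertiary cation is what reacts next.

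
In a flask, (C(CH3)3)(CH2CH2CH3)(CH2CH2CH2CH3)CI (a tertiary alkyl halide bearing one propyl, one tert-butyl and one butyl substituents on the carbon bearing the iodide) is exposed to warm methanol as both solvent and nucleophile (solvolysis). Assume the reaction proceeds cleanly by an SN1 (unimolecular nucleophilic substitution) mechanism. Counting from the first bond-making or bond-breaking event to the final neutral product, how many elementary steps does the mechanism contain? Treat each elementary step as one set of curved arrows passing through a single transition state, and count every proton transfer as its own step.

3

Step 1: Rate-determining heterolysis of the C–I bond gives I⁻ and a tertiary carbocation.
(No 1,2-shift: no single shift to an adjacent carbon would give a more stable cation.)
Step 2: CH3OH donates an oxygen lone pair into the empty p orbital of the cation, giving a protonated ether (an oxonium ion).
Step 3: Deprotonation of the oxonium oxygen by solvent methanol yields the neutral ether.
Total: 3 elementary steps.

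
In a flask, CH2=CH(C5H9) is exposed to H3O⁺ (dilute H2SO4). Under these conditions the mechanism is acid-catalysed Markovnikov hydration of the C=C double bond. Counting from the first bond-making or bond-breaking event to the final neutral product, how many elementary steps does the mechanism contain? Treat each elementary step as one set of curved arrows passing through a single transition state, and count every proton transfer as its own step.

Step 1: The π electrons of the C=C bond attack a proton of H3O⁺; Markovnikov addition places the new C–H on the less-substituted alkene carbon, so the positive charge ends up on the more-substituted carbon — a secondary carbocation. H2O is released.
Step 2: A hydride (H with its bonding pair) migrates from the adjacent cyclopentyl carbon to the cationic centre — a 1,2-hydride shift — upgrading the secondary cation to a tertiary one.
Step 3: Nucleophilic capture of the cation by H2O produces the protonated alcohol (an oxonium ion).
Step 4: Deprotonation of the oxonium ion by a water molecule delivers the neutral alcohol and regenerates the acid catalyst.
Total: 4 elementary steps.

4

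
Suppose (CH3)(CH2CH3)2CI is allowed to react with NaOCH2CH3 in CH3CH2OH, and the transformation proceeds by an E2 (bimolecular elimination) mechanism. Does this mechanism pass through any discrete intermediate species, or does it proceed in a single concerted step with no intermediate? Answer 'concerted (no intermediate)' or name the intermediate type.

concerted (no intermediate)

Concerted anti-periplanar elimination: CH3CH2O⁻ abstracts a β-H while I⁻ leaves, and the C–H electrons become the new C=C π bond — all in a single transition state.
All bond changes occur in one transition state; no discrete intermediate is formed.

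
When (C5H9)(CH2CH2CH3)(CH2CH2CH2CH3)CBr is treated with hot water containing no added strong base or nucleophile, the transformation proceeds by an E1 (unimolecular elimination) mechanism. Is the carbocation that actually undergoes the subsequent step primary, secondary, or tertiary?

Step 1: Unassisted departure of Br⁻ (taking the C–Br bonding pair) generates a tertiary carbocation.
No single 1,2-shift to an adjacent carbon would give a more-substituted cation, so no rearrangement occurs.

tertiary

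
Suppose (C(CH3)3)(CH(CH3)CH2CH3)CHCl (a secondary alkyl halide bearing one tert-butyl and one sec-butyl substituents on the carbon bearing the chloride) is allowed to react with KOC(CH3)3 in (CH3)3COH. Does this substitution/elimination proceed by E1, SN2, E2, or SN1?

Conditions: a strong/bulky base with a secondary substrate bearing a β-hydrogen.
These conditions are the textbook signature of the E2 pathway.
A strong (often hindered) base removes a β-H in concert with loss of the leaving group — bimolecular elimination.

E2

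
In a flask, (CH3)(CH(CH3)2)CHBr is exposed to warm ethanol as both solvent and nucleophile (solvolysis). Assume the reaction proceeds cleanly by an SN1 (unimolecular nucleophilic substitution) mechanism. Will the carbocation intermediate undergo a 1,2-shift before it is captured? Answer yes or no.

The first-formed carbocation is secondary.
The adjacent isopropyl carbon already bears 2 other carbon substituents and has a hydrogen to migrate; after a 1,2-hydride shift from that carbon the positive charge sits on a tertiary centre.
Tertiary is more stable than secondary, so the shift occurs.

yes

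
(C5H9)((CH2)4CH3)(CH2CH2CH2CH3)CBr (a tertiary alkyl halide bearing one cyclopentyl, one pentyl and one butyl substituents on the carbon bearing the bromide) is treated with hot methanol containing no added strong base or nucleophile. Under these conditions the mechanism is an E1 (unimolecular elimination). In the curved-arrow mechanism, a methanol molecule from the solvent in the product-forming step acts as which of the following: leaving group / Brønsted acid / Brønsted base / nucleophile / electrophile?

Brønsted base

Step 2: Loss of a β-proton to a methanol molecule of the solvent: the C–H bonding pair collapses toward the cationic carbon to form the C=C π bond, yielding the alkene.
A methanol molecule from the solvent in the product-forming step accepts a proton in a proton-transfer step — a Brønsted base.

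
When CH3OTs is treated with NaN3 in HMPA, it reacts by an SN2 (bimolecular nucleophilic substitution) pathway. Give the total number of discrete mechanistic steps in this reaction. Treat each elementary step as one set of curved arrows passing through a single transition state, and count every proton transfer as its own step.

Step 1: Backside attack by N3⁻ on the carbon bearing the tosylate: the new C–N bond forms as the C–O bond breaks, with Walden inversion at carbon.
Total: 1 elementary step.

1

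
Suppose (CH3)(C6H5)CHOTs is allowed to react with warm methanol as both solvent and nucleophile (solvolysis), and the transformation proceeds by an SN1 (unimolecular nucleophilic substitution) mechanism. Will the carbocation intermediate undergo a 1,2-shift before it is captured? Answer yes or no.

no

The first-formed carbocation is secondary.
No single 1,2-shift to an adjacent carbon would produce a more-substituted cation than the one already present, so no rearrangement occurs.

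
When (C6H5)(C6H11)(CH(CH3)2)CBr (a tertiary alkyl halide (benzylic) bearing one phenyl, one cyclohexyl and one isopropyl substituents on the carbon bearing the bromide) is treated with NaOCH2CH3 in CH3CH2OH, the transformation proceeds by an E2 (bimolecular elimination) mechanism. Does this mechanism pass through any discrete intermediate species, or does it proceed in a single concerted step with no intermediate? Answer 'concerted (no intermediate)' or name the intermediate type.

concerted (no intermediate)

In one step, CH3CH2O⁻ pulls off a β-proton, the C–Br bond cleaves, and a C=C double bond forms between the α- and β-carbons (E2, anti elimination).
All bond changes occur in one transition state; no discrete intermediate is formed.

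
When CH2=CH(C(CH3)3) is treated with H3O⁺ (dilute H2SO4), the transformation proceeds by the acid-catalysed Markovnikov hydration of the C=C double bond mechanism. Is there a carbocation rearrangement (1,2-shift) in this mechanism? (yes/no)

yes

The first-formed carbocation is secondary.
The adjacent tert-butyl carbon has no hydrogen but bears methyl groups; migration of one methyl with its bonding pair (a 1,2-methyl shift) places the charge on a tertiary centre.
Tertiary is more stable than secondary, so the shift occurs.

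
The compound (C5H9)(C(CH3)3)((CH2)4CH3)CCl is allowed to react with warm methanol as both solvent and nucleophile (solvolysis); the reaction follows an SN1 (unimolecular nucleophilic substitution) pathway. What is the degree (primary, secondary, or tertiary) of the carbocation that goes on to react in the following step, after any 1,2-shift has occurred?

tertiary

Step 1: Rate-determining heterolysis of the C–Cl bond gives Cl⁻ and a tertiary carbocation.
No single 1,2-shift to an adjacent carbon would give a more-substituted cation, so no rearrangement occurs.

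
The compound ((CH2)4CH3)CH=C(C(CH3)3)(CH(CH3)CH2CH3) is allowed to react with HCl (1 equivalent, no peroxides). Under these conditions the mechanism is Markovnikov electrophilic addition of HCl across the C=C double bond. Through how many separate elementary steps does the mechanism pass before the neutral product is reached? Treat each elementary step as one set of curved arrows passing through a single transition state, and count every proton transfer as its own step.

2

Step 1: Electrophilic addition begins with the π(C=C) electrons forming a bond to the proton of HCl. Following Markovnikov's rule, the resulting cation is tertiary. The H–Cl bond breaks heterolytically, releasing Cl⁻.
(No 1,2-shift: no single shift to an adjacent carbon would give a more stable cation.)
Step 2: Nucleophilic attack by Cl⁻ on the carbocation completes the addition, giving R–Cl.
Total: 2 elementary steps.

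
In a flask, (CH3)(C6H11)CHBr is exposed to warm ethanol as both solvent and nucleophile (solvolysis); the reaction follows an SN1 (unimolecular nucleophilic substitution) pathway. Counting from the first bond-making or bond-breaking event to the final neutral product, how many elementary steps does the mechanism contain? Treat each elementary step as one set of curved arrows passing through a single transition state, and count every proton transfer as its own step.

Step 1: The C–Br bond breaks with both electrons going to the bromide; Br⁻ leaves and a secondary carbocation remains.
Step 2: A hydride (H with its bonding pair) migrates from the adjacent cyclohexyl carbon to the cationic centre — a 1,2-hydride shift — upgrading the secondary cation to a tertiary one.
Step 3: Nucleophilic capture: the oxygen of CH3CH2OH bonds to the cationic carbon, producing an oxonium-ion intermediate.
Step 4: Proton transfer from the O–H of the oxonium ion to a solvent molecule delivers the neutral ether.
Total: 4 elementary steps.

4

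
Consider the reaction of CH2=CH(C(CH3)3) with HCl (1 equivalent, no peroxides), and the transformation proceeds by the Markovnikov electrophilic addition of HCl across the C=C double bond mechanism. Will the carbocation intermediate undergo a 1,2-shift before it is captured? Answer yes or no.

yes

The first-formed carbocation is secondary.
The adjacent tert-butyl carbon has no hydrogen but bears methyl groups; migration of one methyl with its bonding pair (a 1,2-methyl shift) places the charge on a tertiary centre.
Tertiary is more stable than secondary, so the shift occurs.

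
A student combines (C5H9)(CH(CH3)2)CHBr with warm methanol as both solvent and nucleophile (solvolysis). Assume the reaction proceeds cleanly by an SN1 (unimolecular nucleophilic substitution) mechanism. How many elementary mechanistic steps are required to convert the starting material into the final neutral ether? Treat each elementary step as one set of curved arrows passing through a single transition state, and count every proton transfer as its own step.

Step 1: Unassisted departure of Br⁻ (taking the C–Br bonding pair) generates a secondary carbocation.
Step 2: Carbocation rearrangement: a 1,2-hydride shift from the adjacent cyclopentyl carbon converts the initially-formed secondary cation into the more stable tertiary cation.
Step 3: CH3OH donates an oxygen lone pair into the empty p orbital of the cation, giving a protonated ether (an oxonium ion).
Step 4: Deprotonation of the oxonium oxygen by solvent methanol yields the neutral ether.
Total: 4 elementary steps.

4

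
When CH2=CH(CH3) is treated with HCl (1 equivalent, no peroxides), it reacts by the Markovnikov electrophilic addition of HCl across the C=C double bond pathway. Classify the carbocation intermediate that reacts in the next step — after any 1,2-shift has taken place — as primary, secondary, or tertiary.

secondary

Step 1: The π electrons of the C=C bond attack a proton of HCl; Markovnikov addition places the new C–H on the less-substituted alkene carbon, so the positive charge ends up on the more-substituted carbon — a secondary carbocation. The H–Cl bond breaks heterolytically, releasing Cl⁻.
No single 1,2-shift to an adjacent carbon would give a more-substituted cation, so no rearrangement occurs.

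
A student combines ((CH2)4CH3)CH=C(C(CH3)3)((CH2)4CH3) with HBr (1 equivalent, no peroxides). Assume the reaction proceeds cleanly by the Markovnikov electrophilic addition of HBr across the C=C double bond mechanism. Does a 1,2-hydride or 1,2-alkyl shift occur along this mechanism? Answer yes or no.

no

The first-formed carbocation is tertiary.
No single 1,2-shift to an adjacent carbon would produce a more-substituted cation than the one already present, so no rearrangement occurs.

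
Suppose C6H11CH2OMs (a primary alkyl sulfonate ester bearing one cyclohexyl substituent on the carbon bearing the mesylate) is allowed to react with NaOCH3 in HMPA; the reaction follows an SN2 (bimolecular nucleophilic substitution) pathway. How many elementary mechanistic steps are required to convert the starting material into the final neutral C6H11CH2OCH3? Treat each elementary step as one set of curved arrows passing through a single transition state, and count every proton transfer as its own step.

1

Step 1: CH3O⁻ attacks the back face of the α-carbon while MsO⁻ departs with the C–O bonding pair — a single concerted displacement through a pentacoordinate transition state.
Total: 1 elementary step.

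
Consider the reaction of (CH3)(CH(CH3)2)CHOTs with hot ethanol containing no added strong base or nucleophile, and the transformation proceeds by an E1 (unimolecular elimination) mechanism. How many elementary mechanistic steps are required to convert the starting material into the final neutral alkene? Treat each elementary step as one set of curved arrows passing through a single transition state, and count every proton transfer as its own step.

Step 1: Unassisted departure of TsO⁻ (taking the C–O bonding pair) generates a secondary carbocation.
Step 2: A 1,2-hydride shift from the adjacent isopropyl carbon moves the positive charge from the secondary centre to an adjacent carbon, generating a more stable tertiary carbocation.
Step 3: A weak base (an ethanol molecule from the solvent) removes a proton from a carbon adjacent to the cationic centre; the electrons of that C–H bond become the new π(C=C) bond, giving the alkene.
Total: 3 elementary steps.

3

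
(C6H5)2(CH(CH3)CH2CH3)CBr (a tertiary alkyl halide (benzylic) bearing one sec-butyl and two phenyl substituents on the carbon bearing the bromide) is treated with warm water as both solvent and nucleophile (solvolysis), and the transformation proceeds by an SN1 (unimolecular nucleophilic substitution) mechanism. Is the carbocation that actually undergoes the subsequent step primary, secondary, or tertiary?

tertiary

Step 1: The C–Br bond breaks with both electrons going to the bromide; Br⁻ leaves and a tertiary carbocation remains.
No single 1,2-shift to an adjacent carbon would give a more-substituted cation, so no rearrangement occurs.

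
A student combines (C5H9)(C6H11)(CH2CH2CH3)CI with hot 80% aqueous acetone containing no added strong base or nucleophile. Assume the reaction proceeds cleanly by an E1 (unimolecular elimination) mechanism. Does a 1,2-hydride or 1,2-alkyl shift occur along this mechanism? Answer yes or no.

no

The first-formed carbocation is tertiary.
No single 1,2-shift to an adjacent carbon would produce a more-substituted cation than the one already present, so no rearrangement occurs.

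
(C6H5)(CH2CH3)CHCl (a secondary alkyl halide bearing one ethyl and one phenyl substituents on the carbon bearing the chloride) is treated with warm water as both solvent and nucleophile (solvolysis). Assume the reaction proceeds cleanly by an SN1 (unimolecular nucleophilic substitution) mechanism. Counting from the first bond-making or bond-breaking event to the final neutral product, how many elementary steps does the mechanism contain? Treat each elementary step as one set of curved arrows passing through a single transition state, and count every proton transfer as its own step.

Step 1: The C–Cl bond breaks with both electrons going to the chloride; Cl⁻ leaves and a secondary carbocation remains.
(No 1,2-shift: no single shift to an adjacent carbon would give a more stable cation.)
Step 2: Nucleophilic capture: the oxygen of H2O bonds to the cationic carbon, producing an oxonium-ion intermediate.
Step 3: Proton transfer from the O–H of the oxonium ion to a solvent molecule delivers the neutral alcohol.
Total: 3 elementary steps.

3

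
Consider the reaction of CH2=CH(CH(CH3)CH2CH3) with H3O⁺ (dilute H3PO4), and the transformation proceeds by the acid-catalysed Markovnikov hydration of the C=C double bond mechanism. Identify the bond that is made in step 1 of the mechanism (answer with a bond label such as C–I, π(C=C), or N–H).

Step 1: Protonation of the alkene by H3O⁺: the π bond acts as the nucleophile and picks up H⁺, giving the more stable (Markovnikov) secondary carbocation. H2O is released.
The bond formed in this step is the C–H bond.

C–H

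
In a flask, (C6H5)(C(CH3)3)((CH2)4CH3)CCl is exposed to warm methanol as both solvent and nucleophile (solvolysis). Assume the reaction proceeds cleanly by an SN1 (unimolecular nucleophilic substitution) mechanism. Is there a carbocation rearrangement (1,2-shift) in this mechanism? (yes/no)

no

The first-formed carbocation is tertiary.
No single 1,2-shift to an adjacent carbon would produce a more-substituted cation than the one already present, so no rearrangement occurs.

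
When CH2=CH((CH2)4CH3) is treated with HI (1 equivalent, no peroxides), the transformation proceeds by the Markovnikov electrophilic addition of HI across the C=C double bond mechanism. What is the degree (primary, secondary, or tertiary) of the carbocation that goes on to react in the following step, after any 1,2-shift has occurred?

secondary

Step 1: Protonation of the alkene by HI: the π bond acts as the nucleophile and picks up H⁺, giving the more stable (Markovnikov) secondary carbocation. The H–I bond breaks heterolytically, releasing I⁻.
No single 1,2-shift to an adjacent carbon would give a more-substituted cation, so no rearrangement occurs.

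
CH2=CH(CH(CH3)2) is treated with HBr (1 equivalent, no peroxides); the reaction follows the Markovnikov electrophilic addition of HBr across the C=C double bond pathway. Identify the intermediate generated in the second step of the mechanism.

Step 1: Protonation of the alkene by HBr: the π bond acts as the nucleophile and picks up H⁺, giving the more stable (Markovnikov) secondary carbocation. The H–Br bond breaks heterolytically, releasing Br⁻.
Step 2: A 1,2-hydride shift from the adjacent isopropyl carbon moves the positive charge from the secondary centre to an adjacent carbon, generating a more stable tertiary carbocation.
After step 2 the species present is a tertiary carbocation.

tertiary carbocation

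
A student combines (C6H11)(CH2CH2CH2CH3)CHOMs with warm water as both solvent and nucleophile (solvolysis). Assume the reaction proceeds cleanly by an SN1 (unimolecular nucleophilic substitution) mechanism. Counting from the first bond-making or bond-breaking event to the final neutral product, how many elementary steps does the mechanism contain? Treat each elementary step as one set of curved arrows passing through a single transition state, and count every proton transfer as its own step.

Step 1: Unassisted departure of MsO⁻ (taking the C–O bonding pair) generates a secondary carbocation.
Step 2: A hydride (H with its bonding pair) migrates from the adjacent cyclohexyl carbon to the cationic centre — a 1,2-hydride shift — upgrading the secondary cation to a tertiary one.
Step 3: Nucleophilic capture: the oxygen of H2O bonds to the cationic carbon, producing an oxonium-ion intermediate.
Step 4: A second solvent molecule removes the proton on oxygen, giving the neutral alcohol product.
Total: 4 elementary steps.

4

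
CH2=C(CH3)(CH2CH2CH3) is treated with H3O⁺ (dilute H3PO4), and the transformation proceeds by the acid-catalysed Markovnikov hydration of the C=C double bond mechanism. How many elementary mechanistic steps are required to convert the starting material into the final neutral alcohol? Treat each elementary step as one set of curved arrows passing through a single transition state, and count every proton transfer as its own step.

3

Step 1: Electrophilic addition begins with the π(C=C) electrons forming a bond to the proton of H3O⁺. Following Markovnikov's rule, the resulting cation is tertiary. H2O is released.
(No 1,2-shift: no single shift to an adjacent carbon would give a more stable cation.)
Step 2: Nucleophilic capture of the cation by H2O produces the protonated alcohol (an oxonium ion).
Step 3: Proton transfer from the O–H of the oxonium ion to H2O completes the catalytic cycle and yields the alcohol.
Total: 3 elementary steps.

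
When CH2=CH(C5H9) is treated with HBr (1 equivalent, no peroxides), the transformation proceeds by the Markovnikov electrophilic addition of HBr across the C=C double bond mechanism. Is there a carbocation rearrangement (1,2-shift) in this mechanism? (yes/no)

yes

The first-formed carbocation is secondary.
The adjacent cyclopentyl carbon already bears 2 other carbon substituents and has a hydrogen to migrate; after a 1,2-hydride shift from that carbon the positive charge sits on a tertiary centre.
Tertiary is more stable than secondary, so the shift occurs.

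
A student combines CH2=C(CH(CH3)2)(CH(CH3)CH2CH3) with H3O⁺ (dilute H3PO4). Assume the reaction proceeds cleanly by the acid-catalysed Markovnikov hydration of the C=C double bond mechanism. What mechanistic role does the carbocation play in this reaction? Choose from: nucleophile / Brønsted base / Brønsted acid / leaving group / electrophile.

electrophile

Step 2: Water acts as the nucleophile: an oxygen lone pair bonds to the cationic carbon, giving an oxonium-ion intermediate.
The carbocation accepts an electron pair into an empty or π* orbital — it is the electrophile.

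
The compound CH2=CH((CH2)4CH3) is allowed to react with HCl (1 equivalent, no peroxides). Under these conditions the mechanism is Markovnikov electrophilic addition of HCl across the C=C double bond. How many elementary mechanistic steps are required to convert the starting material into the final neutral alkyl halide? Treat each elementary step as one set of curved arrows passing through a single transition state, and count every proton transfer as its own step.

2

Step 1: Electrophilic addition begins with the π(C=C) electrons forming a bond to the proton of HCl. Following Markovnikov's rule, the resulting cation is secondary. The H–Cl bond breaks heterolytically, releasing Cl⁻.
(No 1,2-shift: no single shift to an adjacent carbon would give a more stable cation.)
Step 2: Cl⁻ captures the cation: a lone pair on Cl⁻ fills the empty p orbital, producing the alkyl halide product.
Total: 2 elementary steps.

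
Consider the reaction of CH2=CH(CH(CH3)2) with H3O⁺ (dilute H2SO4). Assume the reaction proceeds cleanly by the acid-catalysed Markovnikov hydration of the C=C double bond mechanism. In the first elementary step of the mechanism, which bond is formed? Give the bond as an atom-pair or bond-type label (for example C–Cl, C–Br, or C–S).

Step 1: Protonation of the alkene by H3O⁺: the π bond acts as the nucleophile and picks up H⁺, giving the more stable (Markovnikov) secondary carbocation. H2O is released.
The bond formed in this step is the C–H bond.

C–H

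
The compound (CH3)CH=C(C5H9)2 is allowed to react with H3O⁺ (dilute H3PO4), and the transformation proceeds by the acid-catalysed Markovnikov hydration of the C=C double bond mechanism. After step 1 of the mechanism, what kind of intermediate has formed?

tertiary carbocation

Step 1: Protonation of the alkene by H3O⁺: the π bond acts as the nucleophile and picks up H⁺, giving the more stable (Markovnikov) tertiary carbocation. H2O is released.
After step 1 the species present is a tertiary carbocation.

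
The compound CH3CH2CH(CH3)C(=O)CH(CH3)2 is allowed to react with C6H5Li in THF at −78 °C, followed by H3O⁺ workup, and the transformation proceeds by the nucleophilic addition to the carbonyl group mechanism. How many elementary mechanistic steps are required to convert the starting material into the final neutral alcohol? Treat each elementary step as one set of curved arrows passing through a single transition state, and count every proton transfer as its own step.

2

Step 1: Nucleophilic addition: the carbanion-like carbon of C6H5Li adds to the carbonyl carbon, pushing the π(C=O) electron pair onto oxygen and giving a tetrahedral alkoxide.
Step 2: On H3O⁺ workup the alkoxide oxygen is protonated, giving an alcohol.
Total: 2 elementary steps.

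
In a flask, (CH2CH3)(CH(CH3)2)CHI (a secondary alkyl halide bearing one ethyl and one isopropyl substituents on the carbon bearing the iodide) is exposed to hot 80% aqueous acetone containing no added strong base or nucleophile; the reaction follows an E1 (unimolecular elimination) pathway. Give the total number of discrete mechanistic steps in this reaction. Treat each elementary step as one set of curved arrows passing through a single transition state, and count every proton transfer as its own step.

3

Step 1: The C–I bond breaks with both electrons going to the iodide; I⁻ leaves and a secondary carbocation remains.
Step 2: A hydride (H with its bonding pair) migrates from the adjacent isopropyl carbon to the cationic centre — a 1,2-hydride shift — upgrading the secondary cation to a tertiary one.
Step 3: Loss of a β-proton to a water molecule of the solvent: the C–H bonding pair collapses toward the cationic carbon to form the C=C π bond, yielding the alkene.
Total: 3 elementary steps.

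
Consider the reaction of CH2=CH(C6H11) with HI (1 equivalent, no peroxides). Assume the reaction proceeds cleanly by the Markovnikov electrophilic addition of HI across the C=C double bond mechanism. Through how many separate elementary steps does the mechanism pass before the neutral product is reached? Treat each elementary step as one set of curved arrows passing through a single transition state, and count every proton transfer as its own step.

3

Step 1: Electrophilic addition begins with the π(C=C) electrons forming a bond to the proton of HI. Following Markovnikov's rule, the resulting cation is secondary. The H–I bond breaks heterolytically, releasing I⁻.
Step 2: Carbocation rearrangement: a 1,2-hydride shift from the adjacent cyclohexyl carbon converts the initially-formed secondary cation into the more stable tertiary cation.
Step 3: The I⁻ anion donates a lone pair to the carbocation, forming the new C–I σ-bond and giving the neutral alkyl halide.
Total: 3 elementary steps.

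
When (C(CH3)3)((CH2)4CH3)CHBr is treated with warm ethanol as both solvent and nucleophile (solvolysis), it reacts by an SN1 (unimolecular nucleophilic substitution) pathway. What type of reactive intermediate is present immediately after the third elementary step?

oxonium ion

Step 1: Unassisted departure of Br⁻ (taking the C–Br bonding pair) generates a secondary carbocation.
Step 2: Carbocation rearrangement: a 1,2-methyl shift from the adjacent tert-butyl carbon converts the initially-formed secondary cation into the more stable tertiary cation.
Step 3: CH3CH2OH donates an oxygen lone pair into the empty p orbital of the cation, giving a protonated ether (an oxonium ion).
After step 3 the species present is an oxonium ion.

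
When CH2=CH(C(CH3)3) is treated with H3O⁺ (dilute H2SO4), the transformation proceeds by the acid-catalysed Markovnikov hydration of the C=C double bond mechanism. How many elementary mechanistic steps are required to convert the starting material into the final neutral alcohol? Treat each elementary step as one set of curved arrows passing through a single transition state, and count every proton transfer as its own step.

Step 1: The π electrons of the C=C bond attack a proton of H3O⁺; Markovnikov addition places the new C–H on the less-substituted alkene carbon, so the positive charge ends up on the more-substituted carbon — a secondary carbocation. H2O is released.
Step 2: A methyl group with its bonding pair migrates from the adjacent tert-butyl carbon to the cationic centre — a 1,2-methyl shift — upgrading the secondary cation to a tertiary one.
Step 3: Water acts as the nucleophile: an oxygen lone pair bonds to the cationic carbon, giving an oxonium-ion intermediate.
Step 4: H2O removes a proton from the oxonium oxygen, regenerating H3O⁺ and giving the neutral alcohol.
Total: 4 elementary steps.

4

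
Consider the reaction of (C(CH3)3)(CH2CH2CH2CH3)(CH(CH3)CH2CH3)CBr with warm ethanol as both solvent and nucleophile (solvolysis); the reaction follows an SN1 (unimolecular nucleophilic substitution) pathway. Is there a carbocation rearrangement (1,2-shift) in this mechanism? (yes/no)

The first-formed carbocation is tertiary.
No single 1,2-shift to an adjacent carbon would produce a more-substituted cation than the one already present, so no rearrangement occurs.

no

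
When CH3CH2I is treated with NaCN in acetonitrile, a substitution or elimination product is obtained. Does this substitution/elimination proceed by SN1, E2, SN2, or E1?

SN2

Conditions: a primary substrate with a strong nucleophile in the polar aprotic solvent acetonitrile.
These conditions are the textbook signature of the SN2 pathway.
An unhindered substrate with a strong nucleophile in a polar aprotic solvent favours one-step backside displacement.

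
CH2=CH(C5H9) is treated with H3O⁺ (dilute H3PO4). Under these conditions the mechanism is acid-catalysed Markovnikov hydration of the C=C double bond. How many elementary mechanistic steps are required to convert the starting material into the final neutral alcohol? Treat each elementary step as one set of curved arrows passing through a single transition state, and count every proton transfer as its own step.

Step 1: Protonation of the alkene by H3O⁺: the π bond acts as the nucleophile and picks up H⁺, giving the more stable (Markovnikov) secondary carbocation. H2O is released.
Step 2: Carbocation rearrangement: a 1,2-hydride shift from the adjacent cyclopentyl carbon converts the initially-formed secondary cation into the more stable tertiary cation.
Step 3: Nucleophilic capture of the cation by H2O produces the protonated alcohol (an oxonium ion).
Step 4: H2O removes a proton from the oxonium oxygen, regenerating H3O⁺ and giving the neutral alcohol.
Total: 4 elementary steps.

4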